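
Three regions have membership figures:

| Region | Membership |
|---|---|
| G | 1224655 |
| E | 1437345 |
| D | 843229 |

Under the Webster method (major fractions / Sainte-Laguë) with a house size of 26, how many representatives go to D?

6

Standard divisor 3505229/26 ≈ 134816.5; standard quotas: G 9.084, E 10.661, D 6.255.
Rounding to the nearest integer gives G 9, E 11, D 6 — total 26, matching the house size, so no adjustment is needed.
D receives 6.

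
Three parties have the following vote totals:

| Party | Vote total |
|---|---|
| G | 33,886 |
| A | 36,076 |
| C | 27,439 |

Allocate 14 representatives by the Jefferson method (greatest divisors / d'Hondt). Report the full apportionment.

G 5; A 5; C 4

Standard divisor 97401/14 ≈ 6957.214; standard quotas: G 4.871, A 5.185, C 3.944.
Rounding down gives 4, 5, 3 = 12 seats, so the divisor must be adjusted.
With modified divisor 6400: modified quotas G 5.295, A 5.637, C 4.287.
Rounding down: G 5, A 5, C 4 (total 14).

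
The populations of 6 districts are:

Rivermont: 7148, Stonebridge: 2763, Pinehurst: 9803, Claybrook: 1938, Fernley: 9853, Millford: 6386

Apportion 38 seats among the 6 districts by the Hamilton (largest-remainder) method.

The standard divisor is 37891/38 ≈ 997.132.
Standard quotas: Rivermont 7.1686, Stonebridge 2.7709, Pinehurst 9.8312, Claybrook 1.9436, Fernley 9.8813, Millford 6.4044.
Lower quotas: Rivermont 7, Stonebridge 2, Pinehurst 9, Claybrook 1, Fernley 9, Millford 6 (sum 34, leaving 4 seats).
Remainders in descending order: Claybrook 0.9436, Fernley 0.8813, Pinehurst 0.8312, Stonebridge 0.7709, Millford 0.4044, Rivermont 0.1686.
Largest remainders: Claybrook, Fernley, Pinehurst, Stonebridge receive the extra seats.

Rivermont 7, Stonebridge 3, Pinehurst 10, Claybrook 2, Fernley 10, Millford 6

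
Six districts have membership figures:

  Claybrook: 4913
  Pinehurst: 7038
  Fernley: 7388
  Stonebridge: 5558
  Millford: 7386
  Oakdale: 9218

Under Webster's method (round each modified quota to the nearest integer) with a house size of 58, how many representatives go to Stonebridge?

8

Standard divisor 41501/58 ≈ 715.534; standard quotas: Claybrook 6.866, Pinehurst 9.836, Fernley 10.325, Stonebridge 7.768, Millford 10.322, Oakdale 12.883.
Rounding to the nearest integer gives Claybrook 7, Pinehurst 10, Fernley 10, Stonebridge 8, Millford 10, Oakdale 13 — total 58, matching the house size, so no adjustment is needed.
Stonebridge receives 8.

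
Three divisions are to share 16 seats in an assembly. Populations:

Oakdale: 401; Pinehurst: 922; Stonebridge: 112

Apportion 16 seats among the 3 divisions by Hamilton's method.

Oakdale 5, Pinehurst 10, Stonebridge 1

Total 1435; standard divisor 1435/16 ≈ 89.688.
Standard quotas: Oakdale 4.471, Pinehurst 10.280, Stonebridge 1.249.
Lower quotas: Oakdale 4, Pinehurst 10, Stonebridge 1 (sum 15, leaving 1 seat).
Remainders in descending order: Oakdale 0.471, Pinehurst 0.280, Stonebridge 0.249.
Largest remainder: Oakdale receives the extra seat.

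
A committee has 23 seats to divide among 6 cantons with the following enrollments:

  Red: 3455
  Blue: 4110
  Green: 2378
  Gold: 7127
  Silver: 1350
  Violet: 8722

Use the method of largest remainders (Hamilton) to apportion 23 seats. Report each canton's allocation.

The standard divisor is 27142/23 ≈ 1180.087.
Standard quotas: Red 2.9278, Blue 3.4828, Green 2.0151, Gold 6.0394, Silver 1.1440, Violet 7.3910.
Lower quotas: Red 2, Blue 3, Green 2, Gold 6, Silver 1, Violet 7 (sum 21, leaving 2 seats).
Remainders in descending order: Red 0.9278, Blue 0.4828, Violet 0.3910, Silver 0.1440, Gold 0.0394, Green 0.0151.
The surplus seats go to Red, Blue.

Red 3; Blue 4; Green 2; Gold 6; Silver 1; Violet 7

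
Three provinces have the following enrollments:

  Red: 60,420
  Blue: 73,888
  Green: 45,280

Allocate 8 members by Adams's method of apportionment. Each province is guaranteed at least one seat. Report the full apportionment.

Red=3, Blue=3, Green=2

Standard divisor 179588/8 ≈ 22448.5; standard quotas: Red 2.691, Blue 3.291, Green 2.017.
Rounding up gives 3, 4, 3 = 10 seats, so the divisor must be adjusted.
With modified divisor 27400: modified quotas Red 2.205, Blue 2.697, Green 1.653.
Rounding up: Red 3, Blue 3, Green 2 (total 8).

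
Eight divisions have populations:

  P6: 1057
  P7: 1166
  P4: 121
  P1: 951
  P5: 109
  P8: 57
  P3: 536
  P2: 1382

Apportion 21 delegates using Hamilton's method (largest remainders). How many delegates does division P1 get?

4

Total 5379; standard divisor 5379/21 ≈ 256.143.
Standard quotas: P6 4.127, P7 4.552, P4 0.472, P1 3.713, P5 0.426, P8 0.223, P3 2.093, P2 5.395.
Lower quotas: P6 4, P7 4, P4 0, P1 3, P5 0, P8 0, P3 2, P2 5 (sum 18, leaving 3 seats).
Remainders in descending order: P1 0.713, P7 0.552, P4 0.472, P5 0.426, P2 0.395, P8 0.223, P6 0.127, P3 0.093.
The surplus seats go to P1, P7, P4.
P1 receives 4.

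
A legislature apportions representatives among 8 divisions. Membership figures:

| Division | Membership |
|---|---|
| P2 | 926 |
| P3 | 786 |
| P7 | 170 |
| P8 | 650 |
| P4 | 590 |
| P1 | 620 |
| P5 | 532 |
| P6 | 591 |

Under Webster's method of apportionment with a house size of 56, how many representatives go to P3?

9

Standard divisor 4865/56 ≈ 86.875; standard quotas: P2 10.659, P3 9.047, P7 1.957, P8 7.482, P4 6.791, P1 7.137, P5 6.124, P6 6.803.
Rounding to the nearest integer gives P2 11, P3 9, P7 2, P8 7, P4 7, P1 7, P5 6, P6 7 — total 56, matching the house size, so no adjustment is needed.
P3 receives 9.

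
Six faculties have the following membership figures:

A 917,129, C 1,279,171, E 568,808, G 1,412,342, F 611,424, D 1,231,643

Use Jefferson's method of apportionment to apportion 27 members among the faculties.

Standard divisor 6020517/27 ≈ 222982.111; standard quotas: A 4.113, C 5.737, E 2.551, G 6.334, F 2.742, D 5.524.
Rounding down gives 4, 5, 2, 6, 2, 5 = 24 seats, so the divisor must be adjusted.
With modified divisor 202377: modified quotas A 4.532, C 6.321, E 2.811, G 6.979, F 3.021, D 6.086.
Rounding down: A 4, C 6, E 2, G 6, F 3, D 6 (total 27).

A: 4; C: 6; E: 2; G: 6; F: 3; D: 6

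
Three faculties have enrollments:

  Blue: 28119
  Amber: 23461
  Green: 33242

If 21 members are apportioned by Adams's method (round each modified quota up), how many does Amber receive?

6

Standard divisor 84822/21 ≈ 4039.143; standard quotas: Blue 6.962, Amber 5.808, Green 8.230.
Rounding up gives 7, 6, 9 = 22 seats, so the divisor must be adjusted.
With modified divisor 4400: modified quotas Blue 6.391, Amber 5.332, Green 7.555.
Rounding up: Blue 7, Amber 6, Green 8 (total 21).
Amber receives 6.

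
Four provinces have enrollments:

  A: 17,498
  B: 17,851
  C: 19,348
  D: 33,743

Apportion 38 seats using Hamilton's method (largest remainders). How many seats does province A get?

8

Standard divisor: 88440 ÷ 38 ≈ 2327.368.
Standard quotas: A 7.5184, B 7.6700, C 8.3133, D 14.4983.
Lower quotas: A 7, B 7, C 8, D 14 (sum 36, leaving 2 seats).
Remainders in descending order: B 0.6700, A 0.5184, D 0.4983, C 0.3133.
Largest remainders: B, A receive the extra seats.
A receives 8.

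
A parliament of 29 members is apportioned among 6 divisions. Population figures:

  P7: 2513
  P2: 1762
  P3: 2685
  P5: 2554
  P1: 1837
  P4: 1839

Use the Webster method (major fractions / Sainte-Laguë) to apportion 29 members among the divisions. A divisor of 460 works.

P7=5; P2=4; P3=6; P5=6; P1=4; P4=4

With modified divisor 460: modified quotas P7 5.463, P2 3.830, P3 5.837, P5 5.552, P1 3.993, P4 3.998.
Rounding to the nearest integer: P7 5, P2 4, P3 6, P5 6, P1 4, P4 4 (total 29).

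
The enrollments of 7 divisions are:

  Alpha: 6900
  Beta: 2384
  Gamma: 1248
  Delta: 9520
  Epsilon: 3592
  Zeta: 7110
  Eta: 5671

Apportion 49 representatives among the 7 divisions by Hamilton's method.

Alpha=9, Beta=3, Gamma=2, Delta=13, Epsilon=5, Zeta=9, Eta=8

The standard divisor is 36425/49 ≈ 743.367.
Standard quotas: Alpha 9.2821, Beta 3.2070, Gamma 1.6788, Delta 12.8066, Epsilon 4.8321, Zeta 9.5646, Eta 7.6288.
Lower quotas: Alpha 9, Beta 3, Gamma 1, Delta 12, Epsilon 4, Zeta 9, Eta 7 (sum 45, leaving 4 seats).
Remainders in descending order: Epsilon 0.8321, Delta 0.8066, Gamma 0.6788, Eta 0.6288, Zeta 0.5646, Alpha 0.2821, Beta 0.2070.
Largest remainders: Epsilon, Delta, Gamma, Eta receive the extra seats.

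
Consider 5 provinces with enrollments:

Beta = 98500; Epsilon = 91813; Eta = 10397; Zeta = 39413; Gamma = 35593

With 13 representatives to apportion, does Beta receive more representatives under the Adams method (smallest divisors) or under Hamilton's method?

Hamilton

Adams: Beta 4, Epsilon 4, Eta 1, Zeta 2, Gamma 2.
Hamilton: Beta 5, Epsilon 4, Eta 0, Zeta 2, Gamma 2.
Beta gets 4 under Adams and 5 under Hamilton.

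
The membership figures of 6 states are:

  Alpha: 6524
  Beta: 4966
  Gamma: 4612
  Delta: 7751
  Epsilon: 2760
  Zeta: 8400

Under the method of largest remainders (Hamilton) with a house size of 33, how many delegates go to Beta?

5

Total 35013; standard divisor 35013/33 = 1061.
Standard quotas: Alpha 6.1489, Beta 4.6805, Gamma 4.3468, Delta 7.3054, Epsilon 2.6013, Zeta 7.9171.
Lower quotas: Alpha 6, Beta 4, Gamma 4, Delta 7, Epsilon 2, Zeta 7 (sum 30, leaving 3 seats).
Remainders in descending order: Zeta 0.9171, Beta 0.6805, Epsilon 0.6013, Gamma 0.3468, Delta 0.3054, Alpha 0.1489.
The surplus seats go to Zeta, Beta, Epsilon.
Beta receives 5.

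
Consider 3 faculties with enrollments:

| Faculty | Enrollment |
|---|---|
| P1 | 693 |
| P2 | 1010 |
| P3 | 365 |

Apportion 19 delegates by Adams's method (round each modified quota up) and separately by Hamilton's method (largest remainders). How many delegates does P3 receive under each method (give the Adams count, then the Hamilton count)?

Adams: P1 6, P2 9, P3 4.
Hamilton: P1 7, P2 9, P3 3.
P3 gets 4 under Adams and 3 under Hamilton.

4 and 3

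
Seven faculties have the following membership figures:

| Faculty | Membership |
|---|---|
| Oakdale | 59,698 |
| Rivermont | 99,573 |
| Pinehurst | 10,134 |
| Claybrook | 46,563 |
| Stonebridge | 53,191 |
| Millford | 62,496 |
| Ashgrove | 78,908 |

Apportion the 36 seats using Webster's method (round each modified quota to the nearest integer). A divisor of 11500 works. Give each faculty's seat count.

With modified divisor 11500: modified quotas Oakdale 5.191, Rivermont 8.659, Pinehurst 0.881, Claybrook 4.049, Stonebridge 4.625, Millford 5.434, Ashgrove 6.862.
Rounding to the nearest integer: Oakdale 5, Rivermont 9, Pinehurst 1, Claybrook 4, Stonebridge 5, Millford 5, Ashgrove 7 (total 36).

Oakdale=5, Rivermont=9, Pinehurst=1, Claybrook=4, Stonebridge=5, Millford=5, Ashgrove=7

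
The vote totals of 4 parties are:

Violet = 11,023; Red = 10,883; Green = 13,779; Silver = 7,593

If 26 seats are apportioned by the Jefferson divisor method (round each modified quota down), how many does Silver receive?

4

Standard divisor 43278/26 ≈ 1664.538; standard quotas: Violet 6.622, Red 6.538, Green 8.278, Silver 4.562.
Rounding down gives 6, 6, 8, 4 = 24 seats, so the divisor must be adjusted.
With modified divisor 1540: modified quotas Violet 7.158, Red 7.067, Green 8.947, Silver 4.931.
Rounding down: Violet 7, Red 7, Green 8, Silver 4 (total 26).
Silver receives 4.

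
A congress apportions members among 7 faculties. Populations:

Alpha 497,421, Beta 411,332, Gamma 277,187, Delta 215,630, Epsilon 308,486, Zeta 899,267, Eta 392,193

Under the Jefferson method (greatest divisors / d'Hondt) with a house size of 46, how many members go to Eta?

Standard divisor 3001516/46 ≈ 65250.348; standard quotas: Alpha 7.623, Beta 6.304, Gamma 4.248, Delta 3.305, Epsilon 4.728, Zeta 13.782, Eta 6.011.
Rounding down gives 7, 6, 4, 3, 4, 13, 6 = 43 seats, so the divisor must be adjusted.
With modified divisor 60800: modified quotas Alpha 8.181, Beta 6.765, Gamma 4.559, Delta 3.547, Epsilon 5.074, Zeta 14.791, Eta 6.451.
Rounding down: Alpha 8, Beta 6, Gamma 4, Delta 3, Epsilon 5, Zeta 14, Eta 6 (total 46).
Eta receives 6.

6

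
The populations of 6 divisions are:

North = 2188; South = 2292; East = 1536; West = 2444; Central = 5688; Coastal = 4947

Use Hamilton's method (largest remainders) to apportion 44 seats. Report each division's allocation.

Standard divisor: 19095 ÷ 44 ≈ 433.977.
Standard quotas: North 5.0417, South 5.2814, East 3.5394, West 5.6316, Central 13.1067, Coastal 11.3992.
Lower quotas: North 5, South 5, East 3, West 5, Central 13, Coastal 11 (sum 42, leaving 2 seats).
Remainders in descending order: West 0.6316, East 0.5394, Coastal 0.3992, South 0.2814, Central 0.1067, North 0.0417.
Largest remainders: West, East receive the extra seats.

North 5, South 5, East 4, West 6, Central 13, Coastal 11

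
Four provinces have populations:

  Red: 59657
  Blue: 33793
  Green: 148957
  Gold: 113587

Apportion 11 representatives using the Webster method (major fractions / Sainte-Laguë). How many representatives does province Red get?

2

Standard divisor 355994/11 ≈ 32363.091; standard quotas: Red 1.843, Blue 1.044, Green 4.603, Gold 3.510.
Rounding to the nearest integer gives 2, 1, 5, 4 = 12 seats, so the divisor must be adjusted.
With modified divisor 32800: modified quotas Red 1.819, Blue 1.030, Green 4.541, Gold 3.463.
Rounding to the nearest integer: Red 2, Blue 1, Green 5, Gold 3 (total 11).
Red receives 2.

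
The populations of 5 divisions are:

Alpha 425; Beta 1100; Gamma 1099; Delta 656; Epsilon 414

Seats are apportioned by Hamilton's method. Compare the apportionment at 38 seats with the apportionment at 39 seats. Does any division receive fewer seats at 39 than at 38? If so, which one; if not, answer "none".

At 38 seats: Alpha 5, Beta 11, Gamma 11, Delta 7, Epsilon 4.
At 39 seats: Alpha 4, Beta 12, Gamma 12, Delta 7, Epsilon 4.
Alpha drops from 5 to 4.

Alpha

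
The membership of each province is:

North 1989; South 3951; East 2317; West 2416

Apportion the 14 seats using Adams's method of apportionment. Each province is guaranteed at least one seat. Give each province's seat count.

North: 3; South: 5; East: 3; West: 3

Standard divisor 10673/14 ≈ 762.357; standard quotas: North 2.609, South 5.183, East 3.039, West 3.169.
Rounding up gives 3, 6, 4, 4 = 17 seats, so the divisor must be adjusted.
With modified divisor 900: modified quotas North 2.210, South 4.390, East 2.574, West 2.684.
Rounding up: North 3, South 5, East 3, West 3 (total 14).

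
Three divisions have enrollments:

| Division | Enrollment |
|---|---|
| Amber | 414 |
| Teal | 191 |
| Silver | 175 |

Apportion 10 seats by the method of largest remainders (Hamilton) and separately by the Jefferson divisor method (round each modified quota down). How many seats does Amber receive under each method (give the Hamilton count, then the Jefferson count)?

5 and 6

Hamilton: Amber 5, Teal 3, Silver 2.
Jefferson: Amber 6, Teal 2, Silver 2.
Amber gets 5 under Hamilton and 6 under Jefferson.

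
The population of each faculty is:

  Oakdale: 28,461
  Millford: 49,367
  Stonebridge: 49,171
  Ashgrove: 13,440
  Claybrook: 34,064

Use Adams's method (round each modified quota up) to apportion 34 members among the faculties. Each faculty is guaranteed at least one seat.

Oakdale: 6; Millford: 9; Stonebridge: 9; Ashgrove: 3; Claybrook: 7

Standard divisor 174503/34 ≈ 5132.441; standard quotas: Oakdale 5.545, Millford 9.619, Stonebridge 9.580, Ashgrove 2.619, Claybrook 6.637.
Rounding up gives 6, 10, 10, 3, 7 = 36 seats, so the divisor must be adjusted.
With modified divisor 5600: modified quotas Oakdale 5.082, Millford 8.816, Stonebridge 8.781, Ashgrove 2.400, Claybrook 6.083.
Rounding up: Oakdale 6, Millford 9, Stonebridge 9, Ashgrove 3, Claybrook 7 (total 34).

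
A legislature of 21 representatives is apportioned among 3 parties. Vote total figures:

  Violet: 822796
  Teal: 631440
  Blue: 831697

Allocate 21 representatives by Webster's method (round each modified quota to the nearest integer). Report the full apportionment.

Violet=7, Teal=6, Blue=8

Standard divisor 2285933/21 ≈ 108853.952; standard quotas: Violet 7.559, Teal 5.801, Blue 7.640.
Rounding to the nearest integer gives 8, 6, 8 = 22 seats, so the divisor must be adjusted.
With modified divisor 110300: modified quotas Violet 7.460, Teal 5.725, Blue 7.540.
Rounding to the nearest integer: Violet 7, Teal 6, Blue 8 (total 21).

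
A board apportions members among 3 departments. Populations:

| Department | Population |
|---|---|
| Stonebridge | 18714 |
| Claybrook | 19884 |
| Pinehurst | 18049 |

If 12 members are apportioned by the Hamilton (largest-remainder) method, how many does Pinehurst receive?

The standard divisor is 56647/12 ≈ 4720.583.
Standard quotas: Stonebridge 3.9643, Claybrook 4.2122, Pinehurst 3.8235.
Lower quotas: Stonebridge 3, Claybrook 4, Pinehurst 3 (sum 10, leaving 2 seats).
Remainders in descending order: Stonebridge 0.9643, Pinehurst 0.8235, Claybrook 0.2122.
The surplus seats go to Stonebridge, Pinehurst.
Pinehurst receives 4.

4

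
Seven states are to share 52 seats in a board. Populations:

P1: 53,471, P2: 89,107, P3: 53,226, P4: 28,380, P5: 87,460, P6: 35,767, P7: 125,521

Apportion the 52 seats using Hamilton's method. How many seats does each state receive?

P1 6; P2 10; P3 6; P4 3; P5 9; P6 4; P7 14

Total 472932; standard divisor 472932/52 ≈ 9094.846.
Standard quotas: P1 5.8793, P2 9.7975, P3 5.8523, P4 3.1204, P5 9.6164, P6 3.9327, P7 13.8013.
Lower quotas: P1 5, P2 9, P3 5, P4 3, P5 9, P6 3, P7 13 (sum 47, leaving 5 seats).
Remainders in descending order: P6 0.9327, P1 0.8793, P3 0.8523, P7 0.8013, P2 0.7975, P5 0.6164, P4 0.1204.
Largest remainders: P6, P1, P3, P7, P2 receive the extra seats.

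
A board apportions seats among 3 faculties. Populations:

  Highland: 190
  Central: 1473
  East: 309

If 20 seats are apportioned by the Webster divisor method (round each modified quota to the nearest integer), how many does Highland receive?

2

Standard divisor 1972/20 ≈ 98.6; standard quotas: Highland 1.927, Central 14.939, East 3.134.
Rounding to the nearest integer gives Highland 2, Central 15, East 3 — total 20, matching the house size, so no adjustment is needed.
Highland receives 2.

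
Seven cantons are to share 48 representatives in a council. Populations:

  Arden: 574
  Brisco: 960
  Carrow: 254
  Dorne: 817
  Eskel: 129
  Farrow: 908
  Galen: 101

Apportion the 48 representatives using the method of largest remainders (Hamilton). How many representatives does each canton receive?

Standard divisor: 3743 ÷ 48 ≈ 77.979.
Standard quotas: Arden 7.361, Brisco 12.311, Carrow 3.257, Dorne 10.477, Eskel 1.654, Farrow 11.644, Galen 1.295.
Lower quotas: Arden 7, Brisco 12, Carrow 3, Dorne 10, Eskel 1, Farrow 11, Galen 1 (sum 45, leaving 3 seats).
Remainders in descending order: Eskel 0.654, Farrow 0.644, Dorne 0.477, Arden 0.361, Brisco 0.311, Galen 0.295, Carrow 0.257.
Largest remainders: Eskel, Farrow, Dorne receive the extra seats.

Arden 7; Brisco 12; Carrow 3; Dorne 11; Eskel 2; Farrow 12; Galen 1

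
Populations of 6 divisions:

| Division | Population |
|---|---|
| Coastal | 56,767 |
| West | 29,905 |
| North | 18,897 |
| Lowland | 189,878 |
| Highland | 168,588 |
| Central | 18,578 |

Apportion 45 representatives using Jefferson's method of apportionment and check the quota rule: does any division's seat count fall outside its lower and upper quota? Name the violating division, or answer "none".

Standard quotas: Coastal 5.293, West 2.788, North 1.762, Lowland 17.705, Highland 15.720, Central 1.732.
Jefferson allocation: Coastal 5, West 3, North 1, Lowland 19, Highland 16, Central 1.
Lowland has quota 17.705 (lower 17, upper 18) but receives 19 — outside the quota interval.

Lowland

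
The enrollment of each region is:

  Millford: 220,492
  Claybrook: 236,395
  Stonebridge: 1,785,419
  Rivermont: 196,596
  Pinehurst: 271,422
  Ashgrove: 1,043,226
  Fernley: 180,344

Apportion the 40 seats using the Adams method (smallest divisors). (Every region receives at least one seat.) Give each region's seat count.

Standard divisor 3933894/40 ≈ 98347.35; standard quotas: Millford 2.242, Claybrook 2.404, Stonebridge 18.154, Rivermont 1.999, Pinehurst 2.760, Ashgrove 10.608, Fernley 1.834.
Rounding up gives 3, 3, 19, 2, 3, 11, 2 = 43 seats, so the divisor must be adjusted.
With modified divisor 107600: modified quotas Millford 2.049, Claybrook 2.197, Stonebridge 16.593, Rivermont 1.827, Pinehurst 2.523, Ashgrove 9.695, Fernley 1.676.
Rounding up: Millford 3, Claybrook 3, Stonebridge 17, Rivermont 2, Pinehurst 3, Ashgrove 10, Fernley 2 (total 40).

Millford: 3, Claybrook: 3, Stonebridge: 17, Rivermont: 2, Pinehurst: 3, Ashgrove: 10, Fernley: 2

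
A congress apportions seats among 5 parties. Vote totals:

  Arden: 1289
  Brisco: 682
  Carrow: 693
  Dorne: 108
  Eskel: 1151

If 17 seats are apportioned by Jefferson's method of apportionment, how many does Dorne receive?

0

Standard divisor 3923/17 ≈ 230.765; standard quotas: Arden 5.586, Brisco 2.955, Carrow 3.003, Dorne 0.468, Eskel 4.988.
Rounding down gives 5, 2, 3, 0, 4 = 14 seats, so the divisor must be adjusted.
With modified divisor 200: modified quotas Arden 6.445, Brisco 3.410, Carrow 3.465, Dorne 0.540, Eskel 5.755.
Rounding down: Arden 6, Brisco 3, Carrow 3, Dorne 0, Eskel 5 (total 17).
Dorne receives 0.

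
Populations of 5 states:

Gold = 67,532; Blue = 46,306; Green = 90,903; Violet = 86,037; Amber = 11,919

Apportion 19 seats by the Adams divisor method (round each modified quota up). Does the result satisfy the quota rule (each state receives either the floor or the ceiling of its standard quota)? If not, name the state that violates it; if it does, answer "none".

none

Standard quotas: Gold 4.239, Blue 2.907, Green 5.706, Violet 5.400, Amber 0.748.
Adams allocation: Gold 4, Blue 3, Green 6, Violet 5, Amber 1.
Every allocation lies between the lower and upper quota.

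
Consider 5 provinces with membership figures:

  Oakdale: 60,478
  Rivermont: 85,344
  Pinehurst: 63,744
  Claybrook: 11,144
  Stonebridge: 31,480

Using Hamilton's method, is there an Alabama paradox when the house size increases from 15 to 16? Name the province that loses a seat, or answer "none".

none

At 15 seats: Oakdale 3, Rivermont 5, Pinehurst 4, Claybrook 1, Stonebridge 2.
At 16 seats: Oakdale 4, Rivermont 5, Pinehurst 4, Claybrook 1, Stonebridge 2.
No province's allocation decreased.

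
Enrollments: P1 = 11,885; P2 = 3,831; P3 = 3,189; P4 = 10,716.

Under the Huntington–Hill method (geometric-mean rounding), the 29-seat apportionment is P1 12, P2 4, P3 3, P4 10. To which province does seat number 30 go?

Priority for the next seat is population ÷ (√(s·(s+1))).
Priorities: P1 951.562, P2 856.638, P3 920.585, P4 1021.731.
Highest priority: P4.

P4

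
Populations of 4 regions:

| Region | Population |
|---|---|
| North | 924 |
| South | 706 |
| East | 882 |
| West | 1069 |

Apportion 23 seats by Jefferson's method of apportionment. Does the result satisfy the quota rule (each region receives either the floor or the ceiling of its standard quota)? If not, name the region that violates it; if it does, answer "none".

none

Standard quotas: North 5.935, South 4.534, East 5.665, West 6.866.
Jefferson allocation: North 6, South 4, East 6, West 7.
Every allocation lies between the lower and upper quota.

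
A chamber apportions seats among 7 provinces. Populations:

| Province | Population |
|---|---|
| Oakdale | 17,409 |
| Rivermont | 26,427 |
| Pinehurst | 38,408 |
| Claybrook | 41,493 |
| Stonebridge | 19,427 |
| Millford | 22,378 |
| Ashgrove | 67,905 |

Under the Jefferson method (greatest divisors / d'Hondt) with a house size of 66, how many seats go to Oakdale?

Standard divisor 233447/66 ≈ 3537.076; standard quotas: Oakdale 4.922, Rivermont 7.471, Pinehurst 10.859, Claybrook 11.731, Stonebridge 5.492, Millford 6.327, Ashgrove 19.198.
Rounding down gives 4, 7, 10, 11, 5, 6, 19 = 62 seats, so the divisor must be adjusted.
With modified divisor 3350: modified quotas Oakdale 5.197, Rivermont 7.889, Pinehurst 11.465, Claybrook 12.386, Stonebridge 5.799, Millford 6.680, Ashgrove 20.270.
Rounding down: Oakdale 5, Rivermont 7, Pinehurst 11, Claybrook 12, Stonebridge 5, Millford 6, Ashgrove 20 (total 66).
Oakdale receives 5.

5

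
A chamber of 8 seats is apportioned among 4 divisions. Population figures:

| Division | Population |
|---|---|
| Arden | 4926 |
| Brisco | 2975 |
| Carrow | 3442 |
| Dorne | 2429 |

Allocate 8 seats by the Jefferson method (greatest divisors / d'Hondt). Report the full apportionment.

Standard divisor 13772/8 ≈ 1721.5; standard quotas: Arden 2.861, Brisco 1.728, Carrow 1.999, Dorne 1.411.
Rounding down gives 2, 1, 1, 1 = 5 seats, so the divisor must be adjusted.
With modified divisor 1400: modified quotas Arden 3.519, Brisco 2.125, Carrow 2.459, Dorne 1.735.
Rounding down: Arden 3, Brisco 2, Carrow 2, Dorne 1 (total 8).

Arden=3; Brisco=2; Carrow=2; Dorne=1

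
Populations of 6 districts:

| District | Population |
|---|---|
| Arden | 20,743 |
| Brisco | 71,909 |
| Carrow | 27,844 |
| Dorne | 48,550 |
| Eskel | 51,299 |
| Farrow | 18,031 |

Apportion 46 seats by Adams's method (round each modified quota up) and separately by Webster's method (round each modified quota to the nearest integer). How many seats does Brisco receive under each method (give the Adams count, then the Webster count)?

13 and 14

Adams: Arden 4, Brisco 13, Carrow 6, Dorne 9, Eskel 10, Farrow 4.
Webster: Arden 4, Brisco 14, Carrow 5, Dorne 9, Eskel 10, Farrow 4.
Brisco gets 13 under Adams and 14 under Webster.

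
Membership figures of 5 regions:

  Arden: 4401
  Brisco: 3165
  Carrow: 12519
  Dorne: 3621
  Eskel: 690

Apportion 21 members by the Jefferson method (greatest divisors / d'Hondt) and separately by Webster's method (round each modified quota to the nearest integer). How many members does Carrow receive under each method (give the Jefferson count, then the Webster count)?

Jefferson: Arden 4, Brisco 3, Carrow 11, Dorne 3, Eskel 0.
Webster: Arden 4, Brisco 3, Carrow 10, Dorne 3, Eskel 1.
Carrow gets 11 under Jefferson and 10 under Webster.

11 and 10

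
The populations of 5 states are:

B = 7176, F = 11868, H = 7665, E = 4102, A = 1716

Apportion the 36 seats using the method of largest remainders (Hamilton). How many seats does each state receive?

B: 8, F: 13, H: 8, E: 5, A: 2

The standard divisor is 32527/36 ≈ 903.528.
Standard quotas: B 7.9422, F 13.1352, H 8.4834, E 4.5400, A 1.8992.
Lower quotas: B 7, F 13, H 8, E 4, A 1 (sum 33, leaving 3 seats).
Remainders in descending order: B 0.9422, A 0.8992, E 0.5400, H 0.4834, F 0.1352.
Largest remainders: B, A, E receive the extra seats.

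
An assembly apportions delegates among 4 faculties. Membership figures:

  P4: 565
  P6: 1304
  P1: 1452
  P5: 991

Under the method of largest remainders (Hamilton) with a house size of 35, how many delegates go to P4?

Standard divisor: 4312 ÷ 35 ≈ 123.2.
Standard quotas: P4 4.586, P6 10.584, P1 11.786, P5 8.044.
Lower quotas: P4 4, P6 10, P1 11, P5 8 (sum 33, leaving 2 seats).
Remainders in descending order: P1 0.786, P4 0.586, P6 0.584, P5 0.044.
The surplus seats go to P1, P4.
P4 receives 5.

5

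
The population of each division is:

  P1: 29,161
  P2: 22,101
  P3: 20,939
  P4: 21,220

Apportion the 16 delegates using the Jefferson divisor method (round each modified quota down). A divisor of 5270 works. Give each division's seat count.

With modified divisor 5270: modified quotas P1 5.533, P2 4.194, P3 3.973, P4 4.027.
Rounding down: P1 5, P2 4, P3 3, P4 4 (total 16).

P1: 5, P2: 4, P3: 3, P4: 4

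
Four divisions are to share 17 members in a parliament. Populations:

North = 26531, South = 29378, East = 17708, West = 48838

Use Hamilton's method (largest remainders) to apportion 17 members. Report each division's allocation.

North=4; South=4; East=2; West=7

Standard divisor: 122455 ÷ 17 ≈ 7203.235.
Standard quotas: North 3.6832, South 4.0784, East 2.4583, West 6.7800.
Lower quotas: North 3, South 4, East 2, West 6 (sum 15, leaving 2 seats).
Remainders in descending order: West 0.7800, North 0.6832, East 0.4583, South 0.0784.
The surplus seats go to West, North.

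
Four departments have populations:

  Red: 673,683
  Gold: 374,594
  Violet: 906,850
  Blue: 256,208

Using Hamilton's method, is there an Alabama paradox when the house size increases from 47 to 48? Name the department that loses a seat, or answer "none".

At 47 seats: Red 14, Gold 8, Violet 19, Blue 6.
At 48 seats: Red 15, Gold 8, Violet 20, Blue 5.
Blue drops from 6 to 5.

Blue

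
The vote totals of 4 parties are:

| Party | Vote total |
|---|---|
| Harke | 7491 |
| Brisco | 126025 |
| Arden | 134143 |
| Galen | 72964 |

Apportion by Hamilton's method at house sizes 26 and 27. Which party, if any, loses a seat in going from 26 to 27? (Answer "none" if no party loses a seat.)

At 26 seats: Harke 1, Brisco 10, Arden 10, Galen 5.
At 27 seats: Harke 0, Brisco 10, Arden 11, Galen 6.
Harke drops from 1 to 0.

Harke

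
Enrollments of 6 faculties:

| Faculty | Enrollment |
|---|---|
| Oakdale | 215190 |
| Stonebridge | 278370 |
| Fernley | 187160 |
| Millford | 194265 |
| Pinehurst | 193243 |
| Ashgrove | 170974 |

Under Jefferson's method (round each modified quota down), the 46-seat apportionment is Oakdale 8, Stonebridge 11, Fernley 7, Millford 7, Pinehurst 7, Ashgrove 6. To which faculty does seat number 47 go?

Ashgrove

Priority for the next seat is population ÷ (current seats + 1).
Priorities: Oakdale 23910.000, Stonebridge 23197.500, Fernley 23395.000, Millford 24283.125, Pinehurst 24155.375, Ashgrove 24424.857.
Highest priority: Ashgrove.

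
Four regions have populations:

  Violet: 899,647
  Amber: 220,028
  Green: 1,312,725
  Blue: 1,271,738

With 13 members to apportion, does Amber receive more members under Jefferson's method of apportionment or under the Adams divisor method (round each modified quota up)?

Jefferson: Violet 3, Amber 0, Green 5, Blue 5.
Adams: Violet 3, Amber 1, Green 5, Blue 4.
Amber gets 0 under Jefferson and 1 under Adams.

Adams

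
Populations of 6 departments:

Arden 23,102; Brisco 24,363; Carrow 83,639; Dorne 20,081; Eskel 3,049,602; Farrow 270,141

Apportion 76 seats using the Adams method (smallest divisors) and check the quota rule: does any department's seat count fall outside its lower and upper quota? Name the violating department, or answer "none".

Standard quotas: Arden 0.506, Brisco 0.533, Carrow 1.831, Dorne 0.440, Eskel 66.775, Farrow 5.915.
Adams allocation: Arden 1, Brisco 1, Carrow 2, Dorne 1, Eskel 65, Farrow 6.
Eskel has quota 66.775 (lower 66, upper 67) but receives 65 — outside the quota interval.

Eskel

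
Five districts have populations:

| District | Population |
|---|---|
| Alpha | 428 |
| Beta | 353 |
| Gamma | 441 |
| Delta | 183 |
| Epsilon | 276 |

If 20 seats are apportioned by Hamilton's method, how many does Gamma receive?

Total 1681; standard divisor 1681/20 ≈ 84.05.
Standard quotas: Alpha 5.092, Beta 4.200, Gamma 5.247, Delta 2.177, Epsilon 3.284.
Lower quotas: Alpha 5, Beta 4, Gamma 5, Delta 2, Epsilon 3 (sum 19, leaving 1 seat).
Remainders in descending order: Epsilon 0.284, Gamma 0.247, Beta 0.200, Delta 0.177, Alpha 0.092.
The surplus seat goes to Epsilon.
Gamma receives 5.

5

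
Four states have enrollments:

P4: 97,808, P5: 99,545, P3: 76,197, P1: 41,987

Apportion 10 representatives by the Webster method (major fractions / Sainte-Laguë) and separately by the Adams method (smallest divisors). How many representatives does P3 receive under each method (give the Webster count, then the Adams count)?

Webster: P4 3, P5 3, P3 3, P1 1.
Adams: P4 3, P5 3, P3 2, P1 2.
P3 gets 3 under Webster and 2 under Adams.

3 and 2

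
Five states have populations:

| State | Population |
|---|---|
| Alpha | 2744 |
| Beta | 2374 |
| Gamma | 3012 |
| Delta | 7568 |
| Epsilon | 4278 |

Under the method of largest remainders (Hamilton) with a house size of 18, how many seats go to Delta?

The standard divisor is 19976/18 ≈ 1109.778.
Standard quotas: Alpha 2.4726, Beta 2.1392, Gamma 2.7141, Delta 6.8194, Epsilon 3.8548.
Lower quotas: Alpha 2, Beta 2, Gamma 2, Delta 6, Epsilon 3 (sum 15, leaving 3 seats).
Remainders in descending order: Epsilon 0.8548, Delta 0.8194, Gamma 0.7141, Alpha 0.4726, Beta 0.1392.
Largest remainders: Epsilon, Delta, Gamma receive the extra seats.
Delta receives 7.

7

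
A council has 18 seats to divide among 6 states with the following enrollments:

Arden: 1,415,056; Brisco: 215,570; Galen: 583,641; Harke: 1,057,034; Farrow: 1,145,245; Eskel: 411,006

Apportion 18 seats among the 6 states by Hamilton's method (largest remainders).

Arden=5, Brisco=1, Galen=2, Harke=4, Farrow=4, Eskel=2

The standard divisor is 4827552/18 ≈ 268197.333.
Standard quotas: Arden 5.2762, Brisco 0.8038, Galen 2.1762, Harke 3.9413, Farrow 4.2702, Eskel 1.5325.
Lower quotas: Arden 5, Brisco 0, Galen 2, Harke 3, Farrow 4, Eskel 1 (sum 15, leaving 3 seats).
Remainders in descending order: Harke 0.9413, Brisco 0.8038, Eskel 0.5325, Arden 0.2762, Farrow 0.2702, Galen 0.1762.
Largest remainders: Harke, Brisco, Eskel receive the extra seats.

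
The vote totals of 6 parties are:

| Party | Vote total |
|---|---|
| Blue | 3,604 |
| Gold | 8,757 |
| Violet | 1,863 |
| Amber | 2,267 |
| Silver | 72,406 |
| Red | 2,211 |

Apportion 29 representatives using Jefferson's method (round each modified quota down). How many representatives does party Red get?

0

Standard divisor 91108/29 ≈ 3141.655; standard quotas: Blue 1.147, Gold 2.787, Violet 0.593, Amber 0.722, Silver 23.047, Red 0.704.
Rounding down gives 1, 2, 0, 0, 23, 0 = 26 seats, so the divisor must be adjusted.
With modified divisor 2800: modified quotas Blue 1.287, Gold 3.127, Violet 0.665, Amber 0.810, Silver 25.859, Red 0.790.
Rounding down: Blue 1, Gold 3, Violet 0, Amber 0, Silver 25, Red 0 (total 29).
Red receives 0.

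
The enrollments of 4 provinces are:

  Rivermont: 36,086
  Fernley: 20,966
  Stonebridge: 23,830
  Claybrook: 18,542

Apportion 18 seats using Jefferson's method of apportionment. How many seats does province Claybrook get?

3

Standard divisor 99424/18 ≈ 5523.556; standard quotas: Rivermont 6.533, Fernley 3.796, Stonebridge 4.314, Claybrook 3.357.
Rounding down gives 6, 3, 4, 3 = 16 seats, so the divisor must be adjusted.
With modified divisor 5000: modified quotas Rivermont 7.217, Fernley 4.193, Stonebridge 4.766, Claybrook 3.708.
Rounding down: Rivermont 7, Fernley 4, Stonebridge 4, Claybrook 3 (total 18).
Claybrook receives 3.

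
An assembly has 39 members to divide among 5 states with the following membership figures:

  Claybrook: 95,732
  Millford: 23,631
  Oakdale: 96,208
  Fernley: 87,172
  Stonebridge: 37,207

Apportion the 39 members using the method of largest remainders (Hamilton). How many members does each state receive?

Standard divisor: 339950 ÷ 39 ≈ 8716.667.
Standard quotas: Claybrook 10.9826, Millford 2.7110, Oakdale 11.0372, Fernley 10.0006, Stonebridge 4.2685.
Lower quotas: Claybrook 10, Millford 2, Oakdale 11, Fernley 10, Stonebridge 4 (sum 37, leaving 2 seats).
Remainders in descending order: Claybrook 0.9826, Millford 0.7110, Stonebridge 0.2685, Oakdale 0.0372, Fernley 0.0006.
The surplus seats go to Claybrook, Millford.

Claybrook 11, Millford 3, Oakdale 11, Fernley 10, Stonebridge 4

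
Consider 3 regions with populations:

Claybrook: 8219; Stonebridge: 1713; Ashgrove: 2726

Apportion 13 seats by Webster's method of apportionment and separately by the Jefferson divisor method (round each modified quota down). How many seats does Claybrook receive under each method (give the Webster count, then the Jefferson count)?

Webster: Claybrook 8, Stonebridge 2, Ashgrove 3.
Jefferson: Claybrook 9, Stonebridge 1, Ashgrove 3.
Claybrook gets 8 under Webster and 9 under Jefferson.

8 and 9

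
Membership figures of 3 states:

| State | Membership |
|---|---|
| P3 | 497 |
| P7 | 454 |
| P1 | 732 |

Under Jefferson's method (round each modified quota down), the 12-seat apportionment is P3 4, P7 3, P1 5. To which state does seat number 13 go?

P1

Priority for the next seat is population ÷ (current seats + 1).
Priorities: P3 99.400, P7 113.500, P1 122.000.
Highest priority: P1.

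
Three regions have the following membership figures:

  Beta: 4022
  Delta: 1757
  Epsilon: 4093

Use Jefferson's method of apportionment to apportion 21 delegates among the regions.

Standard divisor 9872/21 ≈ 470.095; standard quotas: Beta 8.556, Delta 3.738, Epsilon 8.707.
Rounding down gives 8, 3, 8 = 19 seats, so the divisor must be adjusted.
With modified divisor 443: modified quotas Beta 9.079, Delta 3.966, Epsilon 9.239.
Rounding down: Beta 9, Delta 3, Epsilon 9 (total 21).

Beta 9; Delta 3; Epsilon 9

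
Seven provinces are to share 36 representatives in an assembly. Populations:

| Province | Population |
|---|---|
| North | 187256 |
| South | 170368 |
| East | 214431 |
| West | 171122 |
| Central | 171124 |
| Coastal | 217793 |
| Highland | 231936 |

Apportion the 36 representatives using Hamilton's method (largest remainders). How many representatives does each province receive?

Standard divisor: 1364030 ÷ 36 ≈ 37889.722.
Standard quotas: North 4.9421, South 4.4964, East 5.6593, West 4.5163, Central 4.5164, Coastal 5.7481, Highland 6.1213.
Lower quotas: North 4, South 4, East 5, West 4, Central 4, Coastal 5, Highland 6 (sum 32, leaving 4 seats).
Remainders in descending order: North 0.9421, Coastal 0.7481, East 0.6593, Central 0.5164, West 0.5163, South 0.4964, Highland 0.1213.
The surplus seats go to North, Coastal, East, Central.

North: 5, South: 4, East: 6, West: 4, Central: 5, Coastal: 6, Highland: 6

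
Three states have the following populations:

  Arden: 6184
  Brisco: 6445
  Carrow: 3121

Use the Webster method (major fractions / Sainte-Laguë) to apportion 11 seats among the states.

Arden 4, Brisco 5, Carrow 2

Standard divisor 15750/11 ≈ 1431.818; standard quotas: Arden 4.319, Brisco 4.501, Carrow 2.180.
Rounding to the nearest integer gives Arden 4, Brisco 5, Carrow 2 — total 11, matching the house size, so no adjustment is needed.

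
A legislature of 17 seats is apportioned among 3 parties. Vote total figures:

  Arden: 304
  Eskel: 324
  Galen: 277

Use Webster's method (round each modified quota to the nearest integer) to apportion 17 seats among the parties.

Arden=6, Eskel=6, Galen=5

Standard divisor 905/17 ≈ 53.235; standard quotas: Arden 5.710, Eskel 6.086, Galen 5.203.
Rounding to the nearest integer gives Arden 6, Eskel 6, Galen 5 — total 17, matching the house size, so no adjustment is needed.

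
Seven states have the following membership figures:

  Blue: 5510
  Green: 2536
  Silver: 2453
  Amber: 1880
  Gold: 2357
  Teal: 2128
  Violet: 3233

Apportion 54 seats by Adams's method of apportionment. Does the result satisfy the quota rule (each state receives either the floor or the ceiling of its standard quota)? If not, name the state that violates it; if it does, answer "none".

Standard quotas: Blue 14.805, Green 6.814, Silver 6.591, Amber 5.052, Gold 6.333, Teal 5.718, Violet 8.687.
Adams allocation: Blue 14, Green 7, Silver 7, Amber 5, Gold 6, Teal 6, Violet 9.
Every allocation lies between the lower and upper quota.

none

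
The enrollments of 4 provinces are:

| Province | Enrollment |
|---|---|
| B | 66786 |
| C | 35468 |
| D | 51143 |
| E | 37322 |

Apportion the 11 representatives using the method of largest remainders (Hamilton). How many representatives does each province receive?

B: 4, C: 2, D: 3, E: 2

Standard divisor: 190719 ÷ 11 ≈ 17338.091.
Standard quotas: B 3.8520, C 2.0457, D 2.9497, E 2.1526.
Lower quotas: B 3, C 2, D 2, E 2 (sum 9, leaving 2 seats).
Remainders in descending order: D 0.9497, B 0.8520, E 0.1526, C 0.0457.
The surplus seats go to D, B.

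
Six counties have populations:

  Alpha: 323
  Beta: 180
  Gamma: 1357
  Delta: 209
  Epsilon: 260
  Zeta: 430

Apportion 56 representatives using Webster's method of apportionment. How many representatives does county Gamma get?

27

Standard divisor 2759/56 ≈ 49.268; standard quotas: Alpha 6.556, Beta 3.653, Gamma 27.543, Delta 4.242, Epsilon 5.277, Zeta 8.728.
Rounding to the nearest integer gives 7, 4, 28, 4, 5, 9 = 57 seats, so the divisor must be adjusted.
With modified divisor 49.5: modified quotas Alpha 6.525, Beta 3.636, Gamma 27.414, Delta 4.222, Epsilon 5.253, Zeta 8.687.
Rounding to the nearest integer: Alpha 7, Beta 4, Gamma 27, Delta 4, Epsilon 5, Zeta 9 (total 56).
Gamma receives 27.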